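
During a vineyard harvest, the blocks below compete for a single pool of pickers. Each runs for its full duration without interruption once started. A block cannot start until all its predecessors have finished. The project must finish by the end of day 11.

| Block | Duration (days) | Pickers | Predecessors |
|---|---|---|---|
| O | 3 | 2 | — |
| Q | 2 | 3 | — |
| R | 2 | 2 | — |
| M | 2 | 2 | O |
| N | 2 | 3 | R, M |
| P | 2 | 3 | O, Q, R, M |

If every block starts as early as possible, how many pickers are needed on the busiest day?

Early-start schedule: O@1, Q@1, R@1, M@4, N@6, P@6.
Load per day: day 1: 7, day 2: 7, day 3: 2, day 4: 2, day 5: 2, day 6: 6, day 7: 6, day 8: 0, day 9: 0, day 10: 0, day 11: 0.
Peak is 7.

7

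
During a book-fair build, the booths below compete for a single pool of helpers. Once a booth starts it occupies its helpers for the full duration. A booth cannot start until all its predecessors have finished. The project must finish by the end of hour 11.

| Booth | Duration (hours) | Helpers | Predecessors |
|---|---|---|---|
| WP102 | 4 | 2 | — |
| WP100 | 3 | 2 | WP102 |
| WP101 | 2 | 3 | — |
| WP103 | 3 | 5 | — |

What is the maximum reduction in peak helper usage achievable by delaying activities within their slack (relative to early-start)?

Early-start peak: h1:10  h2:10  h3:7  h4:2  h5:2  h6:2  h7:2  h8:0  h9:0  h10:0  h11:0 ⇒ 10.
Leveled (WP102@1, WP100@5, WP101@1, WP103@8): h1:5  h2:5  h3:2  h4:2  h5:2  h6:2  h7:2  h8:5  h9:5  h10:5  h11:0 ⇒ 5.
Reduction 10 − 5 = 5.

5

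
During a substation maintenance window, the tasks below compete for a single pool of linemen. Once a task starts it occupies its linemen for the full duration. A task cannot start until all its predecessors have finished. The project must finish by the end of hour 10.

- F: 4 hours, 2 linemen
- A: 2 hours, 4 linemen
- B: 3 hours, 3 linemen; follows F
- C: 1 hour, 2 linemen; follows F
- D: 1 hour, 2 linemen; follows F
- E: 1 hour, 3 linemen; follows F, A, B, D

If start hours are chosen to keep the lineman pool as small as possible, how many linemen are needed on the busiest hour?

Early-start (F@1, A@1, B@5, C@5, D@5, E@8) gives peak 7: h1:6  h2:6  h3:2  h4:2  h5:7  h6:3  h7:3  h8:3  h9:0  h10:0.
Shift A→5, B→7, C→7, D→8, E→10.
Schedule F@1, A@5, B@7, C@7, D@8, E@10: h1:2  h2:2  h3:2  h4:2  h5:4  h6:4  h7:5  h8:5  h9:3  h10:3 — peak 5.

5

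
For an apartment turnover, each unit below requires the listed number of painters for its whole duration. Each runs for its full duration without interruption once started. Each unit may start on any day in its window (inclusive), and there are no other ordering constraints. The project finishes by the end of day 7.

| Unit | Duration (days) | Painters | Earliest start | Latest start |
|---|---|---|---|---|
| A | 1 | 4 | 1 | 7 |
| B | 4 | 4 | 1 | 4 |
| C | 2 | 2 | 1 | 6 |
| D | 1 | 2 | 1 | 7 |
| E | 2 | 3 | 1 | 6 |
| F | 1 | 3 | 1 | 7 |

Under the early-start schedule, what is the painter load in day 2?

At early start, day 2 has: B, C, E.
Demand: 4 + 2 + 3 = 9.

9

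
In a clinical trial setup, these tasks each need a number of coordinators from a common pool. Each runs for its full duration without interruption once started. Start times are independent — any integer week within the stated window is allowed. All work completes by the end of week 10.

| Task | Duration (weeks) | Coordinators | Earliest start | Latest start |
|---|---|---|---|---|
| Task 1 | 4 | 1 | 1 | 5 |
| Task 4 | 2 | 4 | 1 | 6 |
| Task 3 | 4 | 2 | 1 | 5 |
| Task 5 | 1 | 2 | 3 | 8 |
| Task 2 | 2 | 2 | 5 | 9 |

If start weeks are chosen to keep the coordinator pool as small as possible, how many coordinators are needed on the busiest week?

4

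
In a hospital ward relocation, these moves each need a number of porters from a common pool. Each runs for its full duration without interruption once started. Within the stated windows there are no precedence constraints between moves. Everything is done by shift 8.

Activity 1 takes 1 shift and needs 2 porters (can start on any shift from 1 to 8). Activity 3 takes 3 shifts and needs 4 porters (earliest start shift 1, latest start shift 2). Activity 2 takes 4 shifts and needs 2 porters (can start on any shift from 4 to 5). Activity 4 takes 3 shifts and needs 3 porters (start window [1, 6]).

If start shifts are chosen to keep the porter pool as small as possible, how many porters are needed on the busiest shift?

Early-start (Activity 1@1, Activity 3@1, Activity 2@4, Activity 4@1) gives peak 9: s1:9  s2:7  s3:7  s4:2  s5:2  s6:2  s7:2  s8:0.
Shift Activity 3→2, Activity 2→5, Activity 4→5.
Schedule Activity 1@1, Activity 3@2, Activity 2@5, Activity 4@5: s1:2  s2:4  s3:4  s4:4  s5:5  s6:5  s7:5  s8:2 — peak 5.

5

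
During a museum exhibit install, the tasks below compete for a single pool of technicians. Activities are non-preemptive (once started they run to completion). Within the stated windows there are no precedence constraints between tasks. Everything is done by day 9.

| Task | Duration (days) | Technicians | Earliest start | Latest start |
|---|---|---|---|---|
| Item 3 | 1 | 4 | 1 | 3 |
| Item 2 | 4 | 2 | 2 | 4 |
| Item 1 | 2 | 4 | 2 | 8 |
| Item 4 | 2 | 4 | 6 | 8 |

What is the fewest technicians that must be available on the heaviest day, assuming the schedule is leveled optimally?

Early-start (Item 3@1, Item 2@2, Item 1@2, Item 4@6) gives peak 6: d1:4  d2:6  d3:6  d4:2  d5:2  d6:4  d7:4  d8:0  d9:0.
Shift Item 1→6, Item 4→8.
Schedule Item 3@1, Item 2@2, Item 1@6, Item 4@8: d1:4  d2:2  d3:2  d4:2  d5:2  d6:4  d7:4  d8:4  d9:4 — peak 4.
Total technician-days = 28 over 9 days ⇒ peak ≥ ⌈28/9⌉ = 4, so 4 is optimal.

4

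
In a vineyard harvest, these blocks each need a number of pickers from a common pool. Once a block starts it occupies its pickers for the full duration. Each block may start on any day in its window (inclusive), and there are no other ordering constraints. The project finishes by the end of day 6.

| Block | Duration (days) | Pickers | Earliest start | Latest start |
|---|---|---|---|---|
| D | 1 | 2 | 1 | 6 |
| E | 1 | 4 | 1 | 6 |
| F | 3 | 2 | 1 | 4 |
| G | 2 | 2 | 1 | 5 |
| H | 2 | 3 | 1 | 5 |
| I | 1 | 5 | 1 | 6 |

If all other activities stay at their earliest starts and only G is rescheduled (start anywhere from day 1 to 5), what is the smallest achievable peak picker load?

16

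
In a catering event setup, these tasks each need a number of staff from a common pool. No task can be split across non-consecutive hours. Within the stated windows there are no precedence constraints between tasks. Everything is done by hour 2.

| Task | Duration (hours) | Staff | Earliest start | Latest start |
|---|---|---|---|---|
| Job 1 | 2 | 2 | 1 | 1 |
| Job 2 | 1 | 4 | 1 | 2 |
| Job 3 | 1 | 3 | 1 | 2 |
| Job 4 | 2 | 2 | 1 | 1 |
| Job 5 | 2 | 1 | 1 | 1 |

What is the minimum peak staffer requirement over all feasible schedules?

9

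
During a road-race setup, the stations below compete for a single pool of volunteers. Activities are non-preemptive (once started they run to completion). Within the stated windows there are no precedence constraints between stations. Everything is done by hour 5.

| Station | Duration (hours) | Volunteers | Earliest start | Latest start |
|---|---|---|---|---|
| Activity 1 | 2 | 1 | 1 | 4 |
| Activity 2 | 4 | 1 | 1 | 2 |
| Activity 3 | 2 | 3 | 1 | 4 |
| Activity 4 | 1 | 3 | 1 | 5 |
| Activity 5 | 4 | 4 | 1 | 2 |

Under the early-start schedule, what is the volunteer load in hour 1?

12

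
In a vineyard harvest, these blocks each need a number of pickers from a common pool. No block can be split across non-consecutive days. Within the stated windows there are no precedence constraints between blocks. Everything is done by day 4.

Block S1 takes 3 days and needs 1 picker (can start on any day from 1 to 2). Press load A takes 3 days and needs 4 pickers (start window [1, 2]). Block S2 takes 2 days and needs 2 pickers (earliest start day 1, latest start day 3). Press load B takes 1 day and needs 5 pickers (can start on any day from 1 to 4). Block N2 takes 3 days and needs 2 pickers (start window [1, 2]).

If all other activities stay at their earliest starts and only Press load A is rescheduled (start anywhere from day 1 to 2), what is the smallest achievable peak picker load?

Press load A@1: d1:14  d2:9  d3:7  d4:0 → peak 14
Press load A@2: d1:10  d2:9  d3:7  d4:4 → peak 10
Best is Press load A@2, peak 10.

10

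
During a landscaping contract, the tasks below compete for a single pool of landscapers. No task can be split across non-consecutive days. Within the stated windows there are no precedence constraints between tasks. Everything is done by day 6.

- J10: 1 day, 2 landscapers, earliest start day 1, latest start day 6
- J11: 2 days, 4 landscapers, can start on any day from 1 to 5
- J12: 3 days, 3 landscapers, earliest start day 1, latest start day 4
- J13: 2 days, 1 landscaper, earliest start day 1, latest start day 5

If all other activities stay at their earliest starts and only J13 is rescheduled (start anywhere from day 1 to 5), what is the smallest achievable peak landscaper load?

9

J13@1: d1:10  d2:8  d3:3  d4:0  d5:0  d6:0 → peak 10
J13@2: d1:9  d2:8  d3:4  d4:0  d5:0  d6:0 → peak 9
J13@3: d1:9  d2:7  d3:4  d4:1  d5:0  d6:0 → peak 9
J13@4: d1:9  d2:7  d3:3  d4:1  d5:1  d6:0 → peak 9
J13@5: d1:9  d2:7  d3:3  d4:0  d5:1  d6:1 → peak 9
Best is J13@2, peak 9.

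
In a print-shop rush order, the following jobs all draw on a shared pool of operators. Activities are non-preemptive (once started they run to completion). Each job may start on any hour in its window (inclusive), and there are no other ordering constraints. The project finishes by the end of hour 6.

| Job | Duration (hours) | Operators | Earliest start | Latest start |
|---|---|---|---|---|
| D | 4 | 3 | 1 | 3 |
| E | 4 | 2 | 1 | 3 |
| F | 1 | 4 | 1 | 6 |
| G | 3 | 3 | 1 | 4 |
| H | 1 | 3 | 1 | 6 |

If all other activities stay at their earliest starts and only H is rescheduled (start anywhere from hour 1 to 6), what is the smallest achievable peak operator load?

12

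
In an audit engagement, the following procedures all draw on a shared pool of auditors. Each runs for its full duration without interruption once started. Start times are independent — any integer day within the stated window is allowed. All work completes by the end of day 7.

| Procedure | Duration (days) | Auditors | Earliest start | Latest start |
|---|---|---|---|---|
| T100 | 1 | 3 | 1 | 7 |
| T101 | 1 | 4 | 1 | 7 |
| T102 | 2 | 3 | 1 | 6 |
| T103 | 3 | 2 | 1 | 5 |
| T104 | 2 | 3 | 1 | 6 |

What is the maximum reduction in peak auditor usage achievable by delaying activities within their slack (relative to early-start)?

10

Early-start peak: d1:15  d2:8  d3:2  d4:0  d5:0  d6:0  d7:0 ⇒ 15.
Leveled (T100@1, T101@2, T102@3, T103@3, T104@5): d1:3  d2:4  d3:5  d4:5  d5:5  d6:3  d7:0 ⇒ 5.
Reduction 15 − 5 = 10.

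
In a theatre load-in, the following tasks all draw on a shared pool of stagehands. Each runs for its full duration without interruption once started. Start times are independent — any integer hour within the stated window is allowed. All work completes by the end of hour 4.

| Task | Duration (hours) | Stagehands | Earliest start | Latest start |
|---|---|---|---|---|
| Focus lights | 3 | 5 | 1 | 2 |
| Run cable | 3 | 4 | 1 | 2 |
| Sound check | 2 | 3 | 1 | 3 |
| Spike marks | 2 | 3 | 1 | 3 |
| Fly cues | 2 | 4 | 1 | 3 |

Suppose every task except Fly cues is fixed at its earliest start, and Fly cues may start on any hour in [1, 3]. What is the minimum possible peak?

15

Fly cues@1: h1:19  h2:19  h3:9  h4:0 → peak 19
Fly cues@2: h1:15  h2:19  h3:13  h4:0 → peak 19
Fly cues@3: h1:15  h2:15  h3:13  h4:4 → peak 15
Best is Fly cues@3, peak 15.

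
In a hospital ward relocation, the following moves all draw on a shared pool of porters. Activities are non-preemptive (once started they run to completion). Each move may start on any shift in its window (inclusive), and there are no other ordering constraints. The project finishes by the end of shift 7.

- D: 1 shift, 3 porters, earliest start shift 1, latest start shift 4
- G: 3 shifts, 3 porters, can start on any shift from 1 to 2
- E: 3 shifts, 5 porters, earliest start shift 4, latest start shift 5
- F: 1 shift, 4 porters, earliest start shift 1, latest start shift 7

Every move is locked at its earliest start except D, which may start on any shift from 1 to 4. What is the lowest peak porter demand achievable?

7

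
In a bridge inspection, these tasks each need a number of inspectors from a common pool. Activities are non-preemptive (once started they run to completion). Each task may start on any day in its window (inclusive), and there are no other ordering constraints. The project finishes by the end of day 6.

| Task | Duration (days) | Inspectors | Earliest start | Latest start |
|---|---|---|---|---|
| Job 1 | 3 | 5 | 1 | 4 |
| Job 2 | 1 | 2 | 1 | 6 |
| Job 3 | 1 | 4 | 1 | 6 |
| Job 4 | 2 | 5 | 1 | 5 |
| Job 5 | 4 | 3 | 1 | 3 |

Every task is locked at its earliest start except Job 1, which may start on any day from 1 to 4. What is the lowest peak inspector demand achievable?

Job 1@1: d1:19  d2:13  d3:8  d4:3  d5:0  d6:0 → peak 19
Job 1@2: d1:14  d2:13  d3:8  d4:8  d5:0  d6:0 → peak 14
Job 1@3: d1:14  d2:8  d3:8  d4:8  d5:5  d6:0 → peak 14
Job 1@4: d1:14  d2:8  d3:3  d4:8  d5:5  d6:5 → peak 14
Best is Job 1@2, peak 14.

14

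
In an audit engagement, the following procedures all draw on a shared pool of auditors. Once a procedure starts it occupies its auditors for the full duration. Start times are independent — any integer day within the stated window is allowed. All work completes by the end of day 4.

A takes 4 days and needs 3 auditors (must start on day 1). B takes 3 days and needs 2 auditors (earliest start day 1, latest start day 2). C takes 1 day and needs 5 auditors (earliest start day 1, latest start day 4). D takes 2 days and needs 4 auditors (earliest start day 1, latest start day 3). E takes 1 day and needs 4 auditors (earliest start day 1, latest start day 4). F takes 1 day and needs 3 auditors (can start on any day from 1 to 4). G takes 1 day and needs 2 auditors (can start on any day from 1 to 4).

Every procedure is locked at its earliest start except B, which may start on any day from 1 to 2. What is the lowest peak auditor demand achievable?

21

B@1: d1:23  d2:9  d3:5  d4:3 → peak 23
B@2: d1:21  d2:9  d3:5  d4:5 → peak 21
Best is B@2, peak 21.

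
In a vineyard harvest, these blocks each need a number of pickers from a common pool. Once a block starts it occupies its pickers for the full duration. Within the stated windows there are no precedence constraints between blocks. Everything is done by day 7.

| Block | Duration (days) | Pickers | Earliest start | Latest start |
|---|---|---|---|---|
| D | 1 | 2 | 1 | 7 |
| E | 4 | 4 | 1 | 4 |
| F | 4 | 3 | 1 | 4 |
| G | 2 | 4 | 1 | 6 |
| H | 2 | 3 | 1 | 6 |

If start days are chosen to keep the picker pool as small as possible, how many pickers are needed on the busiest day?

7

Early-start (D@1, E@1, F@1, G@1, H@1) gives peak 16: d1:16  d2:14  d3:7  d4:7  d5:0  d6:0  d7:0.
Shift F→2, G→5, H→6.
Schedule D@1, E@1, F@2, G@5, H@6: d1:6  d2:7  d3:7  d4:7  d5:7  d6:7  d7:3 — peak 7.
Total picker-days = 44 over 7 days ⇒ peak ≥ ⌈44/7⌉ = 7, so 7 is optimal.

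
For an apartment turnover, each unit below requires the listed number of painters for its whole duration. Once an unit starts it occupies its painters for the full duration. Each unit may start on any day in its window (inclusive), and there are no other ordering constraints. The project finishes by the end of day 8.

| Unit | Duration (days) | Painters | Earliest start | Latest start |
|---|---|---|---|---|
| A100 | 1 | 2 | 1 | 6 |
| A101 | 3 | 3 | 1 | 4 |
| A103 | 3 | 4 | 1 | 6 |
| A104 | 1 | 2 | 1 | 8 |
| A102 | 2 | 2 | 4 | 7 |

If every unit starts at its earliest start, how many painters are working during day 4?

2

At early start, day 4 has: A102.
Demand: 2 = 2.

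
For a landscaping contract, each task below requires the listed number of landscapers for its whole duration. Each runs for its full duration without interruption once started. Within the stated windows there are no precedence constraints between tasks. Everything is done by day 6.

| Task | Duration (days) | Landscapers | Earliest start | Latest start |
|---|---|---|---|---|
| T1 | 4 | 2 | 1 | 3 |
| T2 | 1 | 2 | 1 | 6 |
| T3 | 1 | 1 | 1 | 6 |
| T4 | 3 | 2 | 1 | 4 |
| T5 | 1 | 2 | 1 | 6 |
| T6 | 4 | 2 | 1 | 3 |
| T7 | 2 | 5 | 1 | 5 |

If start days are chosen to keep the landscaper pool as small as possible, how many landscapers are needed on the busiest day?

Early-start (T1@1, T2@1, T3@1, T4@1, T5@1, T6@1, T7@1) gives peak 16: d1:16  d2:11  d3:6  d4:4  d5:0  d6:0.
Shift T5→2, T6→3, T7→5.
Schedule T1@1, T2@1, T3@1, T4@1, T5@2, T6@3, T7@5: d1:7  d2:6  d3:6  d4:4  d5:7  d6:7 — peak 7.
Total landscaper-days = 37 over 6 days ⇒ peak ≥ ⌈37/6⌉ = 7, so 7 is optimal.

7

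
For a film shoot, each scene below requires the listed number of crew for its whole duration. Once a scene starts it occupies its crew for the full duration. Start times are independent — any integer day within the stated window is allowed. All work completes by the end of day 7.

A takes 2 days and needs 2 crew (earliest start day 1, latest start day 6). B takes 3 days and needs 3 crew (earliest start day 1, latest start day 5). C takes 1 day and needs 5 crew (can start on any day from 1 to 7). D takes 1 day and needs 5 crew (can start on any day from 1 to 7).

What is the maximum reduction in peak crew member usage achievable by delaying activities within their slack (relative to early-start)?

Early-start peak: d1:15  d2:5  d3:3  d4:0  d5:0  d6:0  d7:0 ⇒ 15.
Leveled (A@1, B@1, C@4, D@5): d1:5  d2:5  d3:3  d4:5  d5:5  d6:0  d7:0 ⇒ 5.
Reduction 15 − 5 = 10.

10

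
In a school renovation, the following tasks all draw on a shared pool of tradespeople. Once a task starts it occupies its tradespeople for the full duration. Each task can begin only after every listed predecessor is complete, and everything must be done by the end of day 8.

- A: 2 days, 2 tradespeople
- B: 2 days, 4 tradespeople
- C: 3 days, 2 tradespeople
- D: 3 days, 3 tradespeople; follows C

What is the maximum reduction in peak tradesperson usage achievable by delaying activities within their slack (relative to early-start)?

4

Early-start peak: d1:8  d2:8  d3:2  d4:3  d5:3  d6:3  d7:0  d8:0 ⇒ 8.
Leveled (A@1, B@4, C@1, D@6): d1:4  d2:4  d3:2  d4:4  d5:4  d6:3  d7:3  d8:3 ⇒ 4.
Reduction 8 − 4 = 4.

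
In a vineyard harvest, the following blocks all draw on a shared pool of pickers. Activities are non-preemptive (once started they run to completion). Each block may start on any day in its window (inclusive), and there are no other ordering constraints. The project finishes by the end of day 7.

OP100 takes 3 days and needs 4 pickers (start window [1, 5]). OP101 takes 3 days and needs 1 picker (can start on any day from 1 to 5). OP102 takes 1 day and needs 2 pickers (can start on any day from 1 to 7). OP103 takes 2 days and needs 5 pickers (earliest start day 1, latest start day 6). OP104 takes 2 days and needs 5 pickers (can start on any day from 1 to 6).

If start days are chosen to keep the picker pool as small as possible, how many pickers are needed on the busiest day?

6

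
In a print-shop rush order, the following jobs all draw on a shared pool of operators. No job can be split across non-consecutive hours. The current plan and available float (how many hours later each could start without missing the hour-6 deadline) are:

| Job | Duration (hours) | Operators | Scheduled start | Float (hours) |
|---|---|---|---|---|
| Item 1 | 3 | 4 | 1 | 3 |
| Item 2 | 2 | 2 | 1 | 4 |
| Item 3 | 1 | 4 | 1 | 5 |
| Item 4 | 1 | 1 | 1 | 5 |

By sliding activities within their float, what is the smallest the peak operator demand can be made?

4

Early-start (Item 1@1, Item 2@1, Item 3@1, Item 4@1) gives peak 11: h1:11  h2:6  h3:4  h4:0  h5:0  h6:0.
Shift Item 2→4, Item 3→6, Item 4→4.
Schedule Item 1@1, Item 2@4, Item 3@6, Item 4@4: h1:4  h2:4  h3:4  h4:3  h5:2  h6:4 — peak 4.
Total operator-hours = 21 over 6 hours ⇒ peak ≥ ⌈21/6⌉ = 4, so 4 is optimal.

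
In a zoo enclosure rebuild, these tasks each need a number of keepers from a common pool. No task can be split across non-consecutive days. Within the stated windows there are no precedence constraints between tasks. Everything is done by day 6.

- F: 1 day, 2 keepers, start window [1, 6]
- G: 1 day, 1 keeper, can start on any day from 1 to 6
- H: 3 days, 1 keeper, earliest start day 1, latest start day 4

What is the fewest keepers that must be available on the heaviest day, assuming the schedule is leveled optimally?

2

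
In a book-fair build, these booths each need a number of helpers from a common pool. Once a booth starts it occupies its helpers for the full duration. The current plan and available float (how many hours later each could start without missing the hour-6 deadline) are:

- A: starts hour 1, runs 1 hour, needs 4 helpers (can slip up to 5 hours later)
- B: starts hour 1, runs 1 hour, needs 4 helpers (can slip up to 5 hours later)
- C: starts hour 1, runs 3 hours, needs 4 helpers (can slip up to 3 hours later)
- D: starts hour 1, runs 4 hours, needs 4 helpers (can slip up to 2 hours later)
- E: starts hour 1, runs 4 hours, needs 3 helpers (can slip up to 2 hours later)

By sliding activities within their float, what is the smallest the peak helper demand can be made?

11

Early-start (A@1, B@1, C@1, D@1, E@1) gives peak 19: h1:19  h2:11  h3:11  h4:7  h5:0  h6:0.
Shift C→2, D→2.
Schedule A@1, B@1, C@2, D@2, E@1: h1:11  h2:11  h3:11  h4:11  h5:4  h6:0 — peak 11.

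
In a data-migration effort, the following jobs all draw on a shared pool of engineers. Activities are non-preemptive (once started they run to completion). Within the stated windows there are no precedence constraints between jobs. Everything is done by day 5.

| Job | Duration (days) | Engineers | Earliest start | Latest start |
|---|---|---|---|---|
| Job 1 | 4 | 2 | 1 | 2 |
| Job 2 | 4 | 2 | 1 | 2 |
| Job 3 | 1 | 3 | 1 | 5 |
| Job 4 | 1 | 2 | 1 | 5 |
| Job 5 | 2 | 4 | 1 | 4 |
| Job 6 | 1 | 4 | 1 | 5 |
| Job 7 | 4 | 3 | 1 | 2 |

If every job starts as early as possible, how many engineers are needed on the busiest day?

20

Early-start schedule: Job 1@1, Job 2@1, Job 3@1, Job 4@1, Job 5@1, Job 6@1, Job 7@1.
Load per day: day 1: 20, day 2: 11, day 3: 7, day 4: 7, day 5: 0.
Peak is 20.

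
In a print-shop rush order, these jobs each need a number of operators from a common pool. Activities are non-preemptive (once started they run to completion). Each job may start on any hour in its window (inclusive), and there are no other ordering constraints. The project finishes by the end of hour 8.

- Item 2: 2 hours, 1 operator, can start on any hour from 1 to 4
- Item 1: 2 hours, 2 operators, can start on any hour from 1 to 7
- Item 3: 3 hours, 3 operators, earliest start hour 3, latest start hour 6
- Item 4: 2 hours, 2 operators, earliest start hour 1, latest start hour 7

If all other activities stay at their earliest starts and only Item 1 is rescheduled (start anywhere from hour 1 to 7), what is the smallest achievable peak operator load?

Item 1@1: h1:5  h2:5  h3:3  h4:3  h5:3  h6:0  h7:0  h8:0 → peak 5
Item 1@2: h1:3  h2:5  h3:5  h4:3  h5:3  h6:0  h7:0  h8:0 → peak 5
Item 1@3: h1:3  h2:3  h3:5  h4:5  h5:3  h6:0  h7:0  h8:0 → peak 5
Item 1@4: h1:3  h2:3  h3:3  h4:5  h5:5  h6:0  h7:0  h8:0 → peak 5
Item 1@5: h1:3  h2:3  h3:3  h4:3  h5:5  h6:2  h7:0  h8:0 → peak 5
Item 1@6: h1:3  h2:3  h3:3  h4:3  h5:3  h6:2  h7:2  h8:0 → peak 3
Item 1@7: h1:3  h2:3  h3:3  h4:3  h5:3  h6:0  h7:2  h8:2 → peak 3
Best is Item 1@6, peak 3.

3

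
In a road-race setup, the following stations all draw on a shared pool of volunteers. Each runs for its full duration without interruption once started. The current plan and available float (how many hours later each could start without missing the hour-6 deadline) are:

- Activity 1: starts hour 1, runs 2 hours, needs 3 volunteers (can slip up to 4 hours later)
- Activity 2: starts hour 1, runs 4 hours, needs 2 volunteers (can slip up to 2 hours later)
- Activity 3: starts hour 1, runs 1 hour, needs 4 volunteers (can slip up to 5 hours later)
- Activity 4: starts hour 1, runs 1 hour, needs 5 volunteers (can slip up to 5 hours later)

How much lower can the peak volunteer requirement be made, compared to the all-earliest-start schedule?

9

Early-start peak: h1:14  h2:5  h3:2  h4:2  h5:0  h6:0 ⇒ 14.
Leveled (Activity 1@1, Activity 2@1, Activity 3@5, Activity 4@6): h1:5  h2:5  h3:2  h4:2  h5:4  h6:5 ⇒ 5.
Reduction 14 − 5 = 9.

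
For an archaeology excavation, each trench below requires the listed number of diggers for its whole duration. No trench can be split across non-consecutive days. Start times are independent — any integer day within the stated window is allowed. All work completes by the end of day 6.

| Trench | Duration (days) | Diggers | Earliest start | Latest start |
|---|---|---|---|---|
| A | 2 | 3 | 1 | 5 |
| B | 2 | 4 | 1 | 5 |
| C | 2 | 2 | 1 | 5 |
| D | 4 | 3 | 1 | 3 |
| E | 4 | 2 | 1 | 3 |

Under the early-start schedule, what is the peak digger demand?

Early-start schedule: A@1, B@1, C@1, D@1, E@1.
Load per day: day 1: 14, day 2: 14, day 3: 5, day 4: 5, day 5: 0, day 6: 0.
Peak is 14.

14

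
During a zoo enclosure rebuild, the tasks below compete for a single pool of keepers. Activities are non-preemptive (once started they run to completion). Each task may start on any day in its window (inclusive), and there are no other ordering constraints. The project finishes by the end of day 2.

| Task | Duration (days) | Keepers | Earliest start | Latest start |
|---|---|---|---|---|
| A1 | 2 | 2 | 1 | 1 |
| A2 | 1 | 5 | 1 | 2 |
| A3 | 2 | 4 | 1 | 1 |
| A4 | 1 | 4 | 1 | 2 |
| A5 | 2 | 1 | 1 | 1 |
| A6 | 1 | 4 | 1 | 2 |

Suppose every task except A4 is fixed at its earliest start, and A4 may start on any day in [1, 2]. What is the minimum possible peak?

16

A4@1: d1:20  d2:7 → peak 20
A4@2: d1:16  d2:11 → peak 16
Best is A4@2, peak 16.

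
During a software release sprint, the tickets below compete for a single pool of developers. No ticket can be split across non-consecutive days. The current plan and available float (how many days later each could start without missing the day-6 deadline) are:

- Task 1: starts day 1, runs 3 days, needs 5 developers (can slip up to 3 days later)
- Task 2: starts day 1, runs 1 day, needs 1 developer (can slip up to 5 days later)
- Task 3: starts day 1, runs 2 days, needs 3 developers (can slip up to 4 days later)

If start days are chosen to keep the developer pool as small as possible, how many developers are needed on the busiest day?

5

Early-start (Task 1@1, Task 2@1, Task 3@1) gives peak 9: d1:9  d2:8  d3:5  d4:0  d5:0  d6:0.
Shift Task 2→4, Task 3→4.
Schedule Task 1@1, Task 2@4, Task 3@4: d1:5  d2:5  d3:5  d4:4  d5:3  d6:0 — peak 5.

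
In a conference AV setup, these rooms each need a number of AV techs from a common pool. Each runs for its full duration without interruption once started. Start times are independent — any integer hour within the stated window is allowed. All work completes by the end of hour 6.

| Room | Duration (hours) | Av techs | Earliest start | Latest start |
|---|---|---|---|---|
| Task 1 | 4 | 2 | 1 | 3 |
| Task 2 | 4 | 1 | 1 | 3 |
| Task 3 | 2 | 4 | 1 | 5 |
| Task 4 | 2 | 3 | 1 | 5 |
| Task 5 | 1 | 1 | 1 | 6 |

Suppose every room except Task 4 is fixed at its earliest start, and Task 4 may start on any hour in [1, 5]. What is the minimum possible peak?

Task 4@1: h1:11  h2:10  h3:3  h4:3  h5:0  h6:0 → peak 11
Task 4@2: h1:8  h2:10  h3:6  h4:3  h5:0  h6:0 → peak 10
Task 4@3: h1:8  h2:7  h3:6  h4:6  h5:0  h6:0 → peak 8
Task 4@4: h1:8  h2:7  h3:3  h4:6  h5:3  h6:0 → peak 8
Task 4@5: h1:8  h2:7  h3:3  h4:3  h5:3  h6:3 → peak 8
Best is Task 4@3, peak 8.

8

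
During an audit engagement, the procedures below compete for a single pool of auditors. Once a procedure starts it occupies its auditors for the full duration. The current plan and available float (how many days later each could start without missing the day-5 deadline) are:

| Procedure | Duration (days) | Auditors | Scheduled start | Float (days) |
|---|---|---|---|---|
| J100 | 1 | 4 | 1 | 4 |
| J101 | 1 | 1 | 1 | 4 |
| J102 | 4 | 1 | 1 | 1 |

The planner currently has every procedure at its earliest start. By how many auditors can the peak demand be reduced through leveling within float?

2

Early-start peak: d1:6  d2:1  d3:1  d4:1  d5:0 ⇒ 6.
Leveled (J100@1, J101@2, J102@2): d1:4  d2:2  d3:1  d4:1  d5:1 ⇒ 4.
Reduction 6 − 4 = 2.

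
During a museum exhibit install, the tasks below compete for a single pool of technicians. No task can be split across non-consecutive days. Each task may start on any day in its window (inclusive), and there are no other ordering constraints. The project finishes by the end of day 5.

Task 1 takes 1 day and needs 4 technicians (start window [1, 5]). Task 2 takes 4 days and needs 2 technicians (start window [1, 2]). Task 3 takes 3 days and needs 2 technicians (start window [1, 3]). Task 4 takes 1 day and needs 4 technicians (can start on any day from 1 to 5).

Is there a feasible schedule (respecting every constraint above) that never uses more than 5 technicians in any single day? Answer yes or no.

The minimum achievable peak is 6; 5 < 6, so no feasible schedule stays within the cap.

no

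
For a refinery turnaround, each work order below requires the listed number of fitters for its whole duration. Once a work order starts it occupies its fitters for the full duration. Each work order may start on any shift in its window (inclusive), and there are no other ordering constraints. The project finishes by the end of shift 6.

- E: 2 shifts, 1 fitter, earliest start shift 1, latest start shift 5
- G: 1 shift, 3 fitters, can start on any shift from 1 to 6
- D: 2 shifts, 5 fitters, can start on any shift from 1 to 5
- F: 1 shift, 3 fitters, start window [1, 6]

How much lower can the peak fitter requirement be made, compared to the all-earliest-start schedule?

7

Early-start peak: s1:12  s2:6  s3:0  s4:0  s5:0  s6:0 ⇒ 12.
Leveled (E@1, G@1, D@3, F@2): s1:4  s2:4  s3:5  s4:5  s5:0  s6:0 ⇒ 5.
Reduction 12 − 5 = 7.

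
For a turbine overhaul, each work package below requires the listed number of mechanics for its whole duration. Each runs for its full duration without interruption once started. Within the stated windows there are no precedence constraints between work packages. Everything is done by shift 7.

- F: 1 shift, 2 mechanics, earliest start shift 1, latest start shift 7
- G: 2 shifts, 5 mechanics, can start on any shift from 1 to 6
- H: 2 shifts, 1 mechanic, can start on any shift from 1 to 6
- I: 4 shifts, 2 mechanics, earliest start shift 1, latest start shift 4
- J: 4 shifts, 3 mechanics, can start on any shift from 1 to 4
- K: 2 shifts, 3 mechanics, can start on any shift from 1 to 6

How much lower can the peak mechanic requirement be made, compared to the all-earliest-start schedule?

9

Early-start peak: s1:16  s2:14  s3:5  s4:5  s5:0  s6:0  s7:0 ⇒ 16.
Leveled (F@1, G@1, H@3, I@2, J@3, K@6): s1:7  s2:7  s3:6  s4:6  s5:5  s6:6  s7:3 ⇒ 7.
Reduction 16 − 7 = 9.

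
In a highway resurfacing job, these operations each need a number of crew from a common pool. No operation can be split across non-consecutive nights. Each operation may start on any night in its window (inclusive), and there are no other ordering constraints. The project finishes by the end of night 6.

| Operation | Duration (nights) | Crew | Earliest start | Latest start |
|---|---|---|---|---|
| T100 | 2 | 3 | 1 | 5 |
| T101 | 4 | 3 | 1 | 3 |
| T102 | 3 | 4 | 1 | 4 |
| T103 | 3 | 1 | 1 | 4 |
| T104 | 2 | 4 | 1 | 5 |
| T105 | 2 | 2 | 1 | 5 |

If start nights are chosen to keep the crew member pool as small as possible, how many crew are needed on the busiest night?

9

Early-start (T100@1, T101@1, T102@1, T103@1, T104@1, T105@1) gives peak 17: n1:17  n2:17  n3:8  n4:3  n5:0  n6:0.
Shift T102→3, T104→5.
Schedule T100@1, T101@1, T102@3, T103@1, T104@5, T105@1: n1:9  n2:9  n3:8  n4:7  n5:8  n6:4 — peak 9.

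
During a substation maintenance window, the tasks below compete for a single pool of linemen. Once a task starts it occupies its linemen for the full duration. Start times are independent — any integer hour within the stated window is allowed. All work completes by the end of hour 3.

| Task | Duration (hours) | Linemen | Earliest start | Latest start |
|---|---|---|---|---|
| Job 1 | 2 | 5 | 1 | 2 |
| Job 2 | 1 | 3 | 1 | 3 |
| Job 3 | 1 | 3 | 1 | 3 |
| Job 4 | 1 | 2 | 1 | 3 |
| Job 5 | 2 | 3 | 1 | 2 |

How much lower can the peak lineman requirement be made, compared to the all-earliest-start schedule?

8

Early-start peak: h1:16  h2:8  h3:0 ⇒ 16.
Leveled (Job 1@1, Job 2@1, Job 3@3, Job 4@3, Job 5@2): h1:8  h2:8  h3:8 ⇒ 8.
Reduction 16 − 8 = 8.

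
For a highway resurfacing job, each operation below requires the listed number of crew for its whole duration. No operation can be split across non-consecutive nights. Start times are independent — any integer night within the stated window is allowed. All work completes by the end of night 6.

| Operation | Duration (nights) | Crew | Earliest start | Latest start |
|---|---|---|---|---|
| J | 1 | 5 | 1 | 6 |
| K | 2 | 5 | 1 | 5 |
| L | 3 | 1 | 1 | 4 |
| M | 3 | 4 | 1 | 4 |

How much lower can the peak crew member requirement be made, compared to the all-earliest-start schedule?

Early-start peak: n1:15  n2:10  n3:5  n4:0  n5:0  n6:0 ⇒ 15.
Leveled (J@1, K@2, L@4, M@4): n1:5  n2:5  n3:5  n4:5  n5:5  n6:5 ⇒ 5.
Reduction 15 − 5 = 10.

10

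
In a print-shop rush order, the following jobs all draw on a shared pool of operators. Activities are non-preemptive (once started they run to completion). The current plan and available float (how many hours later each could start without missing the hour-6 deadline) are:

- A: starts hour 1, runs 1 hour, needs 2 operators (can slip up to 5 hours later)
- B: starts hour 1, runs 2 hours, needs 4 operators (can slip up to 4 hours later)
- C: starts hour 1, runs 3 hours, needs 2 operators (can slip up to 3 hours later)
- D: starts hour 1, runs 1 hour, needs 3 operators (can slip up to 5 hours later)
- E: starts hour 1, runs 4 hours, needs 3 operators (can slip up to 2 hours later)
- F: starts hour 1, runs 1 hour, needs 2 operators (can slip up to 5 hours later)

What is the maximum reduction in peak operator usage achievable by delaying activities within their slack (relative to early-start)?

10

Early-start peak: h1:16  h2:9  h3:5  h4:3  h5:0  h6:0 ⇒ 16.
Leveled (A@1, B@1, C@2, D@5, E@3, F@6): h1:6  h2:6  h3:5  h4:5  h5:6  h6:5 ⇒ 6.
Reduction 16 − 6 = 10.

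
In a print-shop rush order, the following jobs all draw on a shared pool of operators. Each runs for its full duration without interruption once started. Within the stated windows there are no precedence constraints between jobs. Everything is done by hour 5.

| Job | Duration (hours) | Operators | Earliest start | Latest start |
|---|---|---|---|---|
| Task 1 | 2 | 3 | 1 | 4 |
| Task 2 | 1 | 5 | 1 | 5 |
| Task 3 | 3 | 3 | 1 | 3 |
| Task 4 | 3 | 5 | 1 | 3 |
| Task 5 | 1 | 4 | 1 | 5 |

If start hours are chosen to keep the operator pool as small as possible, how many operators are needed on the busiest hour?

8

Early-start (Task 1@1, Task 2@1, Task 3@1, Task 4@1, Task 5@1) gives peak 20: h1:20  h2:11  h3:8  h4:0  h5:0.
Shift Task 3→3, Task 4→2, Task 5→5.
Schedule Task 1@1, Task 2@1, Task 3@3, Task 4@2, Task 5@5: h1:8  h2:8  h3:8  h4:8  h5:7 — peak 8.
Total operator-hours = 39 over 5 hours ⇒ peak ≥ ⌈39/5⌉ = 8, so 8 is optimal.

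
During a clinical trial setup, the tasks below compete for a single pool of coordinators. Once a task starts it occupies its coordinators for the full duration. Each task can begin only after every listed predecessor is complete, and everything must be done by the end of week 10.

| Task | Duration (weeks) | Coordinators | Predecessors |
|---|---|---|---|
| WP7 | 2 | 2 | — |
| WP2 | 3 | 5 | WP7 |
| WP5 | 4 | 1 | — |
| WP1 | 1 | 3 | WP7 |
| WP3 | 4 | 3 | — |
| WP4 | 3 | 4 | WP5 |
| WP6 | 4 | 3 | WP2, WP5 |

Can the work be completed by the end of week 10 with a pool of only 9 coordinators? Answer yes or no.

Schedule WP7@1, WP2@3, WP5@1, WP1@3, WP3@4, WP4@8, WP6@6: w1:3  w2:3  w3:9  w4:9  w5:8  w6:6  w7:6  w8:7  w9:7  w10:4 — peak 9 ≤ 9.

yes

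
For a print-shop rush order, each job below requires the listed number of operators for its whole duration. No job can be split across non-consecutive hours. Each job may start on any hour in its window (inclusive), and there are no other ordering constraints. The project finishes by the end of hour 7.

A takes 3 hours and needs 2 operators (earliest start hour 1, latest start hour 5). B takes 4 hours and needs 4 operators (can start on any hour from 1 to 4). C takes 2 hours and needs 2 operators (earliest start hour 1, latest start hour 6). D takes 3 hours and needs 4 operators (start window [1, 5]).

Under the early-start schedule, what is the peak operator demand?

12

Early-start schedule: A@1, B@1, C@1, D@1.
Load per hour: hour 1: 12, hour 2: 12, hour 3: 10, hour 4: 4, hour 5: 0, hour 6: 0, hour 7: 0.
Peak is 12.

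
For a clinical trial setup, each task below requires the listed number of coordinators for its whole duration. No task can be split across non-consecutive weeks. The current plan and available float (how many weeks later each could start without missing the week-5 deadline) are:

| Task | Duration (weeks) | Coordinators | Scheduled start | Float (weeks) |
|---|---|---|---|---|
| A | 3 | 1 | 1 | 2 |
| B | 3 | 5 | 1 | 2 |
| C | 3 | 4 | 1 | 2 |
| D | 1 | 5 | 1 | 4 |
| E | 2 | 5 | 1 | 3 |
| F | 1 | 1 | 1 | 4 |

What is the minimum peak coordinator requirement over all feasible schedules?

10

Early-start (A@1, B@1, C@1, D@1, E@1, F@1) gives peak 21: w1:21  w2:15  w3:10  w4:0  w5:0.
Shift D→4, E→4, F→5.
Schedule A@1, B@1, C@1, D@4, E@4, F@5: w1:10  w2:10  w3:10  w4:10  w5:6 — peak 10.
Total coordinator-weeks = 46 over 5 weeks ⇒ peak ≥ ⌈46/5⌉ = 10, so 10 is optimal.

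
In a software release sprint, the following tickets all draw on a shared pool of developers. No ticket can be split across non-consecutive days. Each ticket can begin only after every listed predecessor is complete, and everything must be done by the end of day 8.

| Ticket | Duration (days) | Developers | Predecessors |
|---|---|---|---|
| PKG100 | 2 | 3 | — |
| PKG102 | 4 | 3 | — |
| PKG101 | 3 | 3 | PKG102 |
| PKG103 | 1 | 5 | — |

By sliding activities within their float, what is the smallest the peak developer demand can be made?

Early-start (PKG100@1, PKG102@1, PKG101@5, PKG103@1) gives peak 11: d1:11  d2:6  d3:3  d4:3  d5:3  d6:3  d7:3  d8:0.
Shift PKG103→8.
Schedule PKG100@1, PKG102@1, PKG101@5, PKG103@8: d1:6  d2:6  d3:3  d4:3  d5:3  d6:3  d7:3  d8:5 — peak 6.

6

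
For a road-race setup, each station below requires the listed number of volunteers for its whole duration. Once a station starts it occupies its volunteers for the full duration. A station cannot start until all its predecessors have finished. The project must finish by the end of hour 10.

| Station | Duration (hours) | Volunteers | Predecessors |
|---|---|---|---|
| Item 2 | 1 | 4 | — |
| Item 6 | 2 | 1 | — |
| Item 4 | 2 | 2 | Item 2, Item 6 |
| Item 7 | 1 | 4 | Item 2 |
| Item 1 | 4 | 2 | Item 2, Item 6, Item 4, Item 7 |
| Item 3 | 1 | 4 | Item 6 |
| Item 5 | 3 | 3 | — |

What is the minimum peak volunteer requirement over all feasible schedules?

Early-start (Item 2@1, Item 6@1, Item 4@3, Item 7@2, Item 1@5, Item 3@3, Item 5@1) gives peak 9: h1:8  h2:8  h3:9  h4:2  h5:2  h6:2  h7:2  h8:2  h9:0  h10:0.
Shift Item 3→9, Item 5→3.
Schedule Item 2@1, Item 6@1, Item 4@3, Item 7@2, Item 1@5, Item 3@9, Item 5@3: h1:5  h2:5  h3:5  h4:5  h5:5  h6:2  h7:2  h8:2  h9:4  h10:0 — peak 5.

5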